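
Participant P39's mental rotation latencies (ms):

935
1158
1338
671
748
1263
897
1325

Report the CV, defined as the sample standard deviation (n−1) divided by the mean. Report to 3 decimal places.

0.253

n = 8, Σ = 8335, M = 1041.8750
Σ(x−M)² = 486552.875; s = √(486552.875/7) = 263.6429
CV = 263.6429 / 1041.8750 = 0.25305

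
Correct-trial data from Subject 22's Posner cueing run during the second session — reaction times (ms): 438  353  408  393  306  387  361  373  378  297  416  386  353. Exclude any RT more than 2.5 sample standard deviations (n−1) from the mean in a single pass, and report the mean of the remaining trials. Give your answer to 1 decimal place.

373.0 ms

n = 13, ΣRT = 4849, M = 373.000
Σ(x−M)² = 19298.00; s = √(19298.00/12) = 40.102
Cutoffs: 373.000 ± 2.5·40.102 → [272.7, 473.3]
No RTs fall outside the cutoffs; all 13 retained. Mean = 4849/13 = 373.000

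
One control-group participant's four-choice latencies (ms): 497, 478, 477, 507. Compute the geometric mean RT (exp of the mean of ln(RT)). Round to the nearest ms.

490 ms

ln(RT): 6.2086, 6.1696, 6.1675, 6.2285
Mean ln(RT) = 24.7742/4 = 6.19356
Geometric mean = exp(6.19356) = 489.58 ms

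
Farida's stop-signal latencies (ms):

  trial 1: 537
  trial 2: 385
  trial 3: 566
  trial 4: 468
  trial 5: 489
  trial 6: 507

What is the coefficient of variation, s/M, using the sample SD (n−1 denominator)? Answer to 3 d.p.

n = 6, Σ = 2952, M = 492.0000
Σ(x−M)² = 19760.000; s = √(19760.000/5) = 62.8649
CV = 62.8649 / 492.0000 = 0.12777

0.128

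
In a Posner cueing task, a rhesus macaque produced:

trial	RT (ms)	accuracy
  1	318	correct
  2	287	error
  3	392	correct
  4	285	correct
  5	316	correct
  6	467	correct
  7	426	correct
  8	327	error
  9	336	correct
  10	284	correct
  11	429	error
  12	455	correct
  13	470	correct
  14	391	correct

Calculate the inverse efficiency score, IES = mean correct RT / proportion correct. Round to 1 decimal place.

Correct trials (n=11): 318, 392, 285, 316, 467, 426, 336, 284, 455, 470, 391
Mean correct RT = 4140/11 = 376.3636 ms
Proportion correct = 11/14
IES = 376.3636 / (11/14) = 479.008 ms

479.0 ms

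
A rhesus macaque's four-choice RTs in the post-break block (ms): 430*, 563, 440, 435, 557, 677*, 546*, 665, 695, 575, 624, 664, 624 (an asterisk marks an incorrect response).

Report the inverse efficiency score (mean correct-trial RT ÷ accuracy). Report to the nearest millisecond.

759 ms

Correct trials (n=10): 563, 440, 435, 557, 665, 695, 575, 624, 664, 624
Mean correct RT = 5842/10 = 584.2000 ms
Proportion correct = 10/13
IES = 584.2000 / (10/13) = 759.460 ms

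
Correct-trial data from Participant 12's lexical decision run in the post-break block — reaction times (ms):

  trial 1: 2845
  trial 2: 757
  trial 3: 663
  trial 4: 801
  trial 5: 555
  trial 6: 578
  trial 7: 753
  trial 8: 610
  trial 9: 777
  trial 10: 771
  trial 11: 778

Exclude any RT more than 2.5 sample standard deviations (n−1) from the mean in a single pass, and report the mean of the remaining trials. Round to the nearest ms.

n = 11, ΣRT = 9888, M = 898.909
Σ(x−M)² = 4244502.91; s = √(4244502.91/10) = 651.498
Cutoffs: 898.909 ± 2.5·651.498 → [-729.8, 2527.7]
Outside: 2845 → excluded.
Retained (n=10): Σ = 7043, mean = 7043/10 = 704.300

704 ms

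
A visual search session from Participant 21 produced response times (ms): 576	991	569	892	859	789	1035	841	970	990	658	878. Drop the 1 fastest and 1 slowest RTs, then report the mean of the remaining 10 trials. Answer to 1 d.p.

844.4 ms

Sorted: 569, 576, 658, 789, 841, 859, 878, 892, 970, 990, 991, 1035
Drop lowest 1 (569) and highest 1 (1035)
Remaining (n=10): Σ = 8444, mean = 8444/10 = 844.400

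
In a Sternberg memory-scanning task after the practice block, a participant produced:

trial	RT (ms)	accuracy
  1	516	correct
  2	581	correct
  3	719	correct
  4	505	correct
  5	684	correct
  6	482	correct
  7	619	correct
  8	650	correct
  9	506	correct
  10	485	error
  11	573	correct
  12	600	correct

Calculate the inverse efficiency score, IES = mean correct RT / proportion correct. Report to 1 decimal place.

638.2 ms

Correct trials (n=11): 516, 581, 719, 505, 684, 482, 619, 650, 506, 573, 600
Mean correct RT = 6435/11 = 585.0000 ms
Proportion correct = 11/12
IES = 585.0000 / (11/12) = 638.182 ms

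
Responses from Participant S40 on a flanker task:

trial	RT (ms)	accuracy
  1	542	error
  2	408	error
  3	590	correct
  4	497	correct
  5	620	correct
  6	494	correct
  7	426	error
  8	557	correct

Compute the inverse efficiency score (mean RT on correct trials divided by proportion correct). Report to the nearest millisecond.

Correct trials (n=5): 590, 497, 620, 494, 557
Mean correct RT = 2758/5 = 551.6000 ms
Proportion correct = 5/8
IES = 551.6000 / (5/8) = 882.560 ms

883 ms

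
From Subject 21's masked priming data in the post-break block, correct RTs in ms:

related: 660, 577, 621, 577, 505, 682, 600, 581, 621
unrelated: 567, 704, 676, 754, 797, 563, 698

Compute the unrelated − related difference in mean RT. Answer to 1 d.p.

M(related) = 5424/9 = 602.667
M(unrelated) = 4759/7 = 679.857
Difference = 679.857 − 602.667 = 77.190 ms

77.2 ms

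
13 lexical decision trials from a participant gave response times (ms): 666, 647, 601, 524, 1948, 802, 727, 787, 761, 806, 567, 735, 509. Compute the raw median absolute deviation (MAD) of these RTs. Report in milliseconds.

Sorted: 509, 524, 567, 601, 647, 666, 727, 735, 761, 787, 802, 806, 1948 → median = 727
|x − 727|: 61, 80, 126, 203, 1221, 75, 0, 60, 34, 79, 160, 8, 218
Sorted deviations: 0, 8, 34, 60, 61, 75, 79, 80, 126, 160, 203, 218, 1221 → MAD = 79

79 ms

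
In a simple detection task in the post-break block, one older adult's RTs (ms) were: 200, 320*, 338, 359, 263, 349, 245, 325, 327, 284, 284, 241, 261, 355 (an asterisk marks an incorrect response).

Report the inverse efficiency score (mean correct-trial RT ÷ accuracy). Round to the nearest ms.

Correct trials (n=13): 200, 338, 359, 263, 349, 245, 325, 327, 284, 284, 241, 261, 355
Mean correct RT = 3831/13 = 294.6923 ms
Proportion correct = 13/14
IES = 294.6923 / (13/14) = 317.361 ms

317 ms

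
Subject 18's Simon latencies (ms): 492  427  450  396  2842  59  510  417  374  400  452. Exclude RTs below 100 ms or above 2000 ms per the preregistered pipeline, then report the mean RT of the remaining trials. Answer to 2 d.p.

435.33 ms

Excluded: 59, 2842
Retained (n=9): Σ = 3918
Mean = 3918/9 = 435.3333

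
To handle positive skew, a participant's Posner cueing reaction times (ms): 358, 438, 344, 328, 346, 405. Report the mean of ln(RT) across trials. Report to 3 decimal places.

5.908

ln(RT): 5.8805, 6.0822, 5.8406, 5.7930, 5.8464, 6.0039
Σ ln(RT) = 35.4467
Mean = 35.4467/6 = 5.90779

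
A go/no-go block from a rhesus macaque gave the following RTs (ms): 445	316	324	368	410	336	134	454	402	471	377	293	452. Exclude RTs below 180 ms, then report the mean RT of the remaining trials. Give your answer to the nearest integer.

387 ms

Excluded: 134
Retained (n=12): Σ = 4648
Mean = 4648/12 = 387.3333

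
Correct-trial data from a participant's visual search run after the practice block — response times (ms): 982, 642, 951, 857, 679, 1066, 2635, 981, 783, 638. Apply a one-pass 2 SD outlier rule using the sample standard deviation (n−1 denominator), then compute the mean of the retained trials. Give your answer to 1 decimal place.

n = 10, ΣRT = 10214, M = 1021.400
Σ(x−M)² = 3105874.40; s = √(3105874.40/9) = 587.450
Cutoffs: 1021.400 ± 2·587.450 → [-153.5, 2196.3]
Outside: 2635 → excluded.
Retained (n=9): Σ = 7579, mean = 7579/9 = 842.111

842.1 ms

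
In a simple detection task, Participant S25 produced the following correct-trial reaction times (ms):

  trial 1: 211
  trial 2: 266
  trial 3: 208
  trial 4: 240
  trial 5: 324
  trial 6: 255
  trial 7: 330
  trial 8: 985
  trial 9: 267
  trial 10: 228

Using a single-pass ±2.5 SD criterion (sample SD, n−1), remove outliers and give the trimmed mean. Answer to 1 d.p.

n = 10, ΣRT = 3314, M = 331.400
Σ(x−M)² = 490280.40; s = √(490280.40/9) = 233.400
Cutoffs: 331.400 ± 2.5·233.400 → [-252.1, 914.9]
Outside: 985 → excluded.
Retained (n=9): Σ = 2329, mean = 2329/9 = 258.778

258.8 ms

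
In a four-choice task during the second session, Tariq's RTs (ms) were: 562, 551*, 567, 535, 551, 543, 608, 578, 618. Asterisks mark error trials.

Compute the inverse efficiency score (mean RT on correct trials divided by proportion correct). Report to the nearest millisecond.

Correct trials (n=8): 562, 567, 535, 551, 543, 608, 578, 618
Mean correct RT = 4562/8 = 570.2500 ms
Proportion correct = 8/9
IES = 570.2500 / (8/9) = 641.531 ms

642 ms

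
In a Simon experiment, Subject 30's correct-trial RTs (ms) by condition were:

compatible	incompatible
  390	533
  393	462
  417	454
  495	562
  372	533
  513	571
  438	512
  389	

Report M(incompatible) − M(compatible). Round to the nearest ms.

92 ms

M(compatible) = 3407/8 = 425.875
M(incompatible) = 3627/7 = 518.143
Difference = 518.143 − 425.875 = 92.268 ms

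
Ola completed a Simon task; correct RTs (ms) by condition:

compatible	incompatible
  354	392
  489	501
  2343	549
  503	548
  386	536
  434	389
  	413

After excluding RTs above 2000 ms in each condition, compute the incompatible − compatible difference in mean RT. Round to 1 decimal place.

42.2 ms

compatible: exclude 2343
M(compatible) = 2166/5 = 433.200
M(incompatible) = 3328/7 = 475.429
Difference = 475.429 − 433.200 = 42.229 ms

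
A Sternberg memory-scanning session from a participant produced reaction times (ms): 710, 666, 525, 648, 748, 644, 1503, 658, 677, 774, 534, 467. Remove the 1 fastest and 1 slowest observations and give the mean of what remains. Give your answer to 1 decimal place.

658.4 ms

Sorted: 467, 525, 534, 644, 648, 658, 666, 677, 710, 748, 774, 1503
Drop lowest 1 (467) and highest 1 (1503)
Remaining (n=10): Σ = 6584, mean = 6584/10 = 658.400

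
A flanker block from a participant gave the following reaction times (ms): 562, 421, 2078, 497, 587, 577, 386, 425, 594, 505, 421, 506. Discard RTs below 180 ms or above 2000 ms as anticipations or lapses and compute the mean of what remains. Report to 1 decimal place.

498.3 ms

Excluded: 2078
Retained (n=11): Σ = 5481
Mean = 5481/11 = 498.2727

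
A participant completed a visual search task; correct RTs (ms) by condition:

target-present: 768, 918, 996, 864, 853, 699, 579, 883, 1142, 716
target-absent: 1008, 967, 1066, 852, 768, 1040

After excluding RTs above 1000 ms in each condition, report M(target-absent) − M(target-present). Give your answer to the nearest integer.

54 ms

target-present: exclude 1142
target-absent: exclude 1008, 1066, 1040
M(target-present) = 7276/9 = 808.444
M(target-absent) = 2587/3 = 862.333
Difference = 862.333 − 808.444 = 53.889 ms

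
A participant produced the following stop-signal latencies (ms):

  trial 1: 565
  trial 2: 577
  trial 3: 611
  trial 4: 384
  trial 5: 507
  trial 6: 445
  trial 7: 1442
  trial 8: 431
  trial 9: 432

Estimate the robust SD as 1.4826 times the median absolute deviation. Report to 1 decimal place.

111.2 ms

Sorted: 384, 431, 432, 445, 507, 565, 577, 611, 1442 → median = 507
|x − 507| sorted: 0, 58, 62, 70, 75, 76, 104, 123, 935 → MAD = 75
Robust SD ≈ 1.4826 × 75 = 111.195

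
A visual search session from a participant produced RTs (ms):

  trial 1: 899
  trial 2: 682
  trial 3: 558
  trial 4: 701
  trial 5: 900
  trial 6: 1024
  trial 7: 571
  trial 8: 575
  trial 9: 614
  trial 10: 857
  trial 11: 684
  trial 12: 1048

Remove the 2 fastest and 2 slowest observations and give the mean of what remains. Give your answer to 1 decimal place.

739.0 ms

Sorted: 558, 571, 575, 614, 682, 684, 701, 857, 899, 900, 1024, 1048
Drop lowest 2 (558, 571) and highest 2 (1024, 1048)
Remaining (n=8): Σ = 5912, mean = 5912/8 = 739.000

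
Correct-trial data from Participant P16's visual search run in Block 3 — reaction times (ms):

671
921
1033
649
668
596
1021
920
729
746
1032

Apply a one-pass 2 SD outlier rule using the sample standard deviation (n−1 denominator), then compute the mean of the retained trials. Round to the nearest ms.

817 ms

n = 11, ΣRT = 8986, M = 816.909
Σ(x−M)² = 289288.91; s = √(289288.91/10) = 170.085
Cutoffs: 816.909 ± 2·170.085 → [476.7, 1157.1]
No RTs fall outside the cutoffs; all 11 retained. Mean = 8986/11 = 816.909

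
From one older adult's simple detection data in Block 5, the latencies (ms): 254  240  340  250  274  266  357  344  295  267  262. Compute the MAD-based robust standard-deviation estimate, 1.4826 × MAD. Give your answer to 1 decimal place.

Sorted: 240, 250, 254, 262, 266, 267, 274, 295, 340, 344, 357 → median = 267
|x − 267| sorted: 0, 1, 5, 7, 13, 17, 27, 28, 73, 77, 90 → MAD = 17
Robust SD ≈ 1.4826 × 17 = 25.204

25.2 ms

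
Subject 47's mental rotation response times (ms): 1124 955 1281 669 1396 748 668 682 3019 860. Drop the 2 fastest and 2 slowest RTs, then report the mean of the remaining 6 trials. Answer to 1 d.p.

941.7 ms

Sorted: 668, 669, 682, 748, 860, 955, 1124, 1281, 1396, 3019
Drop lowest 2 (668, 669) and highest 2 (1396, 3019)
Remaining (n=6): Σ = 5650, mean = 5650/6 = 941.667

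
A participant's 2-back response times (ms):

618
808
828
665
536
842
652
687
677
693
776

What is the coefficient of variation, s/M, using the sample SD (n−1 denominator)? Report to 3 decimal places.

n = 11, Σ = 7782, M = 707.4545
Σ(x−M)² = 91272.727; s = √(91272.727/10) = 95.5368
CV = 95.5368 / 707.4545 = 0.13504

0.135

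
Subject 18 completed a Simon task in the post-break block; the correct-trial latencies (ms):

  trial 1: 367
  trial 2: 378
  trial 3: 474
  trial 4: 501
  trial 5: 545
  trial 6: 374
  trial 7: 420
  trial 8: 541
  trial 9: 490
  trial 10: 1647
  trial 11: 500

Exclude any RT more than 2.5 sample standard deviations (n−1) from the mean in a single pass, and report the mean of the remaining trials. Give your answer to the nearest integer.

n = 11, ΣRT = 6237, M = 567.000
Σ(x−M)² = 1325562.00; s = √(1325562.00/10) = 364.083
Cutoffs: 567.000 ± 2.5·364.083 → [-343.2, 1477.2]
Outside: 1647 → excluded.
Retained (n=10): Σ = 4590, mean = 4590/10 = 459.000

459 ms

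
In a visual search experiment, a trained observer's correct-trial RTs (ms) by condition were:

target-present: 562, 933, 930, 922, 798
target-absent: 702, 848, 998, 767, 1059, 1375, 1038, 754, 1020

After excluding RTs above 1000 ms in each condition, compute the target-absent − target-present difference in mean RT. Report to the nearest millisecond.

-15 ms

target-absent: exclude 1059, 1375, 1038, 1020
M(target-present) = 4145/5 = 829.000
M(target-absent) = 4069/5 = 813.800
Difference = 813.800 − 829.000 = -15.200 ms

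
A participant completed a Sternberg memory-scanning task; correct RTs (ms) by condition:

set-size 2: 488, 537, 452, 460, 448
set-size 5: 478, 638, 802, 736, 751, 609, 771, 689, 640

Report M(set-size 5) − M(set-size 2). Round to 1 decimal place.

202.3 ms

M(set-size 2) = 2385/5 = 477.000
M(set-size 5) = 6114/9 = 679.333
Difference = 679.333 − 477.000 = 202.333 ms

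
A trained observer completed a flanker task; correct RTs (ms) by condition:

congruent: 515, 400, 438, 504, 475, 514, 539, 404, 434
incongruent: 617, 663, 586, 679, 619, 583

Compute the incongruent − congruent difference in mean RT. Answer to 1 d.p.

155.3 ms

M(congruent) = 4223/9 = 469.222
M(incongruent) = 3747/6 = 624.500
Difference = 624.500 − 469.222 = 155.278 ms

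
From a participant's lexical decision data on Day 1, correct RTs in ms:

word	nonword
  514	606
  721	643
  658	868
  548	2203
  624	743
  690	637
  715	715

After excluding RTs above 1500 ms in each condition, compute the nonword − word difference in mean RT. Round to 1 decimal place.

63.4 ms

nonword: exclude 2203
M(word) = 4470/7 = 638.571
M(nonword) = 4212/6 = 702.000
Difference = 702.000 − 638.571 = 63.429 ms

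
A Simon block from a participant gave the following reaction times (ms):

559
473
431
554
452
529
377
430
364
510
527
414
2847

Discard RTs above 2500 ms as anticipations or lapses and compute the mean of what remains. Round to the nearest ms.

468 ms

Excluded: 2847
Retained (n=12): Σ = 5620
Mean = 5620/12 = 468.3333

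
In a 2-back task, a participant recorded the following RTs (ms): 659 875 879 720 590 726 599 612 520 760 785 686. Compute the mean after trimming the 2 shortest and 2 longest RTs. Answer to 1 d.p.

693.4 ms

Sorted: 520, 590, 599, 612, 659, 686, 720, 726, 760, 785, 875, 879
Drop lowest 2 (520, 590) and highest 2 (875, 879)
Remaining (n=8): Σ = 5547, mean = 5547/8 = 693.375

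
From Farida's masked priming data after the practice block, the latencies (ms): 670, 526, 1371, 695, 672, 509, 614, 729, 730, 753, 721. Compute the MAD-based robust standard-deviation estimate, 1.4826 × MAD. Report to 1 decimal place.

Sorted: 509, 526, 614, 670, 672, 695, 721, 729, 730, 753, 1371 → median = 695
|x − 695| sorted: 0, 23, 25, 26, 34, 35, 58, 81, 169, 186, 676 → MAD = 35
Robust SD ≈ 1.4826 × 35 = 51.891

51.9 ms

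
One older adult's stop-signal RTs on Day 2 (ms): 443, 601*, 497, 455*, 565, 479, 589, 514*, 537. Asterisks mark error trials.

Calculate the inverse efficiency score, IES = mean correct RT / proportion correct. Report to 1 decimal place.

Correct trials (n=6): 443, 497, 565, 479, 589, 537
Mean correct RT = 3110/6 = 518.3333 ms
Proportion correct = 6/9
IES = 518.3333 / (6/9) = 777.500 ms

777.5 ms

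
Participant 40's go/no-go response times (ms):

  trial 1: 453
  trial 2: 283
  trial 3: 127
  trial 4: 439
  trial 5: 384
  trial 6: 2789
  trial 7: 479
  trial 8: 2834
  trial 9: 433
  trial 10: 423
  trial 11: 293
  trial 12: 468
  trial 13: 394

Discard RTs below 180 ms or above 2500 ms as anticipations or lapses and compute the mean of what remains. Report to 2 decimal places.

404.90 ms

Excluded: 127, 2789, 2834
Retained (n=10): Σ = 4049
Mean = 4049/10 = 404.9000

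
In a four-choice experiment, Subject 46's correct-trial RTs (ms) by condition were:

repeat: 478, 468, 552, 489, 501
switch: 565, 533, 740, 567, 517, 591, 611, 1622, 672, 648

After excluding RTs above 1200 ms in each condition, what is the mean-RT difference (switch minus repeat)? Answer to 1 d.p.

107.3 ms

switch: exclude 1622
M(repeat) = 2488/5 = 497.600
M(switch) = 5444/9 = 604.889
Difference = 604.889 − 497.600 = 107.289 ms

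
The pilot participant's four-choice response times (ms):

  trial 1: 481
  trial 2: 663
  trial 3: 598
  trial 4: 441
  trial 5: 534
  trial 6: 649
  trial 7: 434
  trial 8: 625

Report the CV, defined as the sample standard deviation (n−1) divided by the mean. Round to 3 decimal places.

n = 8, Σ = 4425, M = 553.1250
Σ(x−M)² = 60774.875; s = √(60774.875/7) = 93.1779
CV = 93.1779 / 553.1250 = 0.16846

0.168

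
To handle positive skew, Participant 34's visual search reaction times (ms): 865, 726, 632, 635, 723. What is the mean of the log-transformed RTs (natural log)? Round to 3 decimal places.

6.567

ln(RT): 6.7627, 6.5876, 6.4489, 6.4536, 6.5834
Σ ln(RT) = 32.8362
Mean = 32.8362/5 = 6.56724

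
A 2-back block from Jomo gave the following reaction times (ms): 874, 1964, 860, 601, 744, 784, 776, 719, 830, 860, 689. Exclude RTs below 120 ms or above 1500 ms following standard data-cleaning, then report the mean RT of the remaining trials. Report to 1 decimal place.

773.7 ms

Excluded: 1964
Retained (n=10): Σ = 7737
Mean = 7737/10 = 773.7000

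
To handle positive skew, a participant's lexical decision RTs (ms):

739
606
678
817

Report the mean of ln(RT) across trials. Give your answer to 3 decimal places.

6.559

ln(RT): 6.6053, 6.4069, 6.5191, 6.7056
Σ ln(RT) = 26.2370
Mean = 26.2370/4 = 6.55924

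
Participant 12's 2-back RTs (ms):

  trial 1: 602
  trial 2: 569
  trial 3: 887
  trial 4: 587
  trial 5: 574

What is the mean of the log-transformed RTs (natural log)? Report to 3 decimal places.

ln(RT): 6.4003, 6.3439, 6.7878, 6.3750, 6.3526
Σ ln(RT) = 32.2596
Mean = 32.2596/5 = 6.45193

6.452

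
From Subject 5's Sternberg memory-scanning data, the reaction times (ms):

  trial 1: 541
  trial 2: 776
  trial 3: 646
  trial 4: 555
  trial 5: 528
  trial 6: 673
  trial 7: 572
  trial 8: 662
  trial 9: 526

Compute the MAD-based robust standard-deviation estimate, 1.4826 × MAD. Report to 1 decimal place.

Sorted: 526, 528, 541, 555, 572, 646, 662, 673, 776 → median = 572
|x − 572| sorted: 0, 17, 31, 44, 46, 74, 90, 101, 204 → MAD = 46
Robust SD ≈ 1.4826 × 46 = 68.200

68.2 ms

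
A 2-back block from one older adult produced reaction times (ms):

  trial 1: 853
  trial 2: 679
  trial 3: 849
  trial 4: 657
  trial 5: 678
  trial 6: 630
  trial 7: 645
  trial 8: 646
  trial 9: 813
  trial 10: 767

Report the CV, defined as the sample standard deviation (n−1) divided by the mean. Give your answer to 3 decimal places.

0.124

n = 10, Σ = 7217, M = 721.7000
Σ(x−M)² = 71774.100; s = √(71774.100/9) = 89.3023
CV = 89.3023 / 721.7000 = 0.12374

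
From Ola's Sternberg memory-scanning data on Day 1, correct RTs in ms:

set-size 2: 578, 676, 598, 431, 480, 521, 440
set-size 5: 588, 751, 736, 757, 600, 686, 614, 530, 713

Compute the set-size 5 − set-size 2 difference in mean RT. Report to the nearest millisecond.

132 ms

M(set-size 2) = 3724/7 = 532.000
M(set-size 5) = 5975/9 = 663.889
Difference = 663.889 − 532.000 = 131.889 ms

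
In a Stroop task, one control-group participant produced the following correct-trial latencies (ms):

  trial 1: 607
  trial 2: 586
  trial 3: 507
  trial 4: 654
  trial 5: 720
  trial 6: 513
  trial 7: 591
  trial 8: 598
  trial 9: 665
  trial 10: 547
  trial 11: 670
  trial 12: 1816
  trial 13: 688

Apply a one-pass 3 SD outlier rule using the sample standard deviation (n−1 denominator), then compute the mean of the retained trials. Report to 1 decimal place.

n = 13, ΣRT = 9162, M = 704.769
Σ(x−M)² = 1389502.31; s = √(1389502.31/12) = 340.282
Cutoffs: 704.769 ± 3·340.282 → [-316.1, 1725.6]
Outside: 1816 → excluded.
Retained (n=12): Σ = 7346, mean = 7346/12 = 612.167

612.2 ms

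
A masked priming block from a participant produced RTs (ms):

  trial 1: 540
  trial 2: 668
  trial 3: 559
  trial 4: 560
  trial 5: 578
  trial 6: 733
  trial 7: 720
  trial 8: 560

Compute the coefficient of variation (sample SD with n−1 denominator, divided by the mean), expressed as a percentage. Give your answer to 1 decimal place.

12.9%

n = 8, Σ = 4918, M = 614.7500
Σ(x−M)² = 43937.500; s = √(43937.500/7) = 79.2262
CV = 79.2262 / 614.7500 = 0.12888 = 12.888%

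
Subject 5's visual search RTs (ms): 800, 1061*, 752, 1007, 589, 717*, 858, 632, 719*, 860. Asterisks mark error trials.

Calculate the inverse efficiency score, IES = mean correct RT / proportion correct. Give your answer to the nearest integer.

1122 ms

Correct trials (n=7): 800, 752, 1007, 589, 858, 632, 860
Mean correct RT = 5498/7 = 785.4286 ms
Proportion correct = 7/10
IES = 785.4286 / (7/10) = 1122.041 ms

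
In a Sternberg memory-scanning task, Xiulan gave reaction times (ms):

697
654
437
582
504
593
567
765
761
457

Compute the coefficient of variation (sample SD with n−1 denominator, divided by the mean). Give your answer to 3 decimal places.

n = 10, Σ = 6017, M = 601.7000
Σ(x−M)² = 123138.100; s = √(123138.100/9) = 116.9701
CV = 116.9701 / 601.7000 = 0.19440

0.194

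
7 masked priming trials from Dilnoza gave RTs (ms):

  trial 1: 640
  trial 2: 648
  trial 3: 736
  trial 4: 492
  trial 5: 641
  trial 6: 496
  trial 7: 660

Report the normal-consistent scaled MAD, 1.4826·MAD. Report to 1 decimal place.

Sorted: 492, 496, 640, 641, 648, 660, 736 → median = 641
|x − 641| sorted: 0, 1, 7, 19, 95, 145, 149 → MAD = 19
Robust SD ≈ 1.4826 × 19 = 28.169

28.2 ms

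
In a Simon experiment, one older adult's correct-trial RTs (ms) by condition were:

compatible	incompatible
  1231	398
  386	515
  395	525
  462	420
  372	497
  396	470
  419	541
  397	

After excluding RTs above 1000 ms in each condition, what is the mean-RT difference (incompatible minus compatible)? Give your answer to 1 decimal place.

compatible: exclude 1231
M(compatible) = 2827/7 = 403.857
M(incompatible) = 3366/7 = 480.857
Difference = 480.857 − 403.857 = 77.000 ms

77.0 ms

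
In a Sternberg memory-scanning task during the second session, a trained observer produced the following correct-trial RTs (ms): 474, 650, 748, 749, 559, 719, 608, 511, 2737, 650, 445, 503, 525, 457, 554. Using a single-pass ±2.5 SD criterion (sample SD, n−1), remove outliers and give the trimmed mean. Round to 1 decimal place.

582.3 ms

n = 15, ΣRT = 10889, M = 725.933
Σ(x−M)² = 4479312.93; s = √(4479312.93/14) = 565.642
Cutoffs: 725.933 ± 2.5·565.642 → [-688.2, 2140.0]
Outside: 2737 → excluded.
Retained (n=14): Σ = 8152, mean = 8152/14 = 582.286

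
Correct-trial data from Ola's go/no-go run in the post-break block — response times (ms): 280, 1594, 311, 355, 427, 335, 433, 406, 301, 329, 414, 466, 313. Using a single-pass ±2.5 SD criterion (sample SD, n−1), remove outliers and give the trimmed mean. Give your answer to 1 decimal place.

364.2 ms

n = 13, ΣRT = 5964, M = 458.769
Σ(x−M)² = 1438124.31; s = √(1438124.31/12) = 346.184
Cutoffs: 458.769 ± 2.5·346.184 → [-406.7, 1324.2]
Outside: 1594 → excluded.
Retained (n=12): Σ = 4370, mean = 4370/12 = 364.167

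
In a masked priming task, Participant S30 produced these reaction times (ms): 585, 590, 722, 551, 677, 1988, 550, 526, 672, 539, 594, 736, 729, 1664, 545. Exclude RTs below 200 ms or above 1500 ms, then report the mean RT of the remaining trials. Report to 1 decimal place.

616.6 ms

Excluded: 1664, 1988
Retained (n=13): Σ = 8016
Mean = 8016/13 = 616.6154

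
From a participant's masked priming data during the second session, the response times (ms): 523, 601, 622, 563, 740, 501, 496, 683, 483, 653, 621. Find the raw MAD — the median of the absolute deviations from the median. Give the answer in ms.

78 ms

Sorted: 483, 496, 501, 523, 563, 601, 621, 622, 653, 683, 740 → median = 601
|x − 601|: 78, 0, 21, 38, 139, 100, 105, 82, 118, 52, 20
Sorted deviations: 0, 20, 21, 38, 52, 78, 82, 100, 105, 118, 139 → MAD = 78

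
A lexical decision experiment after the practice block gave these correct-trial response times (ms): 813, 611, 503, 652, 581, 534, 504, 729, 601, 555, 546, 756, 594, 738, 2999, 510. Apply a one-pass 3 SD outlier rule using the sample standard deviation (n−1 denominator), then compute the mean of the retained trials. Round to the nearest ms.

615 ms

n = 16, ΣRT = 12226, M = 764.125
Σ(x−M)² = 5468843.75; s = √(5468843.75/15) = 603.813
Cutoffs: 764.125 ± 3·603.813 → [-1047.3, 2575.6]
Outside: 2999 → excluded.
Retained (n=15): Σ = 9227, mean = 9227/15 = 615.133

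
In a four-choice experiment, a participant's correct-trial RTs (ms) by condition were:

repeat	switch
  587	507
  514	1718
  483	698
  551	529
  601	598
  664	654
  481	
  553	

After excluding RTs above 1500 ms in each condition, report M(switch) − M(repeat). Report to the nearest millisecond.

43 ms

switch: exclude 1718
M(repeat) = 4434/8 = 554.250
M(switch) = 2986/5 = 597.200
Difference = 597.200 − 554.250 = 42.950 ms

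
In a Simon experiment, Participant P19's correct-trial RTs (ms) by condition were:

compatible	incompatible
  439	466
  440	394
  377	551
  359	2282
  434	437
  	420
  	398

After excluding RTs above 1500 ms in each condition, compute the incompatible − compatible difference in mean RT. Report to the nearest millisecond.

incompatible: exclude 2282
M(compatible) = 2049/5 = 409.800
M(incompatible) = 2666/6 = 444.333
Difference = 444.333 − 409.800 = 34.533 ms

35 ms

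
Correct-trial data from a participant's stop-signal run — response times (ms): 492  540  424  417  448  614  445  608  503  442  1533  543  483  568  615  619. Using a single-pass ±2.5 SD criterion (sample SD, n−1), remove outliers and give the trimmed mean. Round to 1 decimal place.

517.4 ms

n = 16, ΣRT = 9294, M = 580.875
Σ(x−M)² = 1044675.75; s = √(1044675.75/15) = 263.903
Cutoffs: 580.875 ± 2.5·263.903 → [-78.9, 1240.6]
Outside: 1533 → excluded.
Retained (n=15): Σ = 7761, mean = 7761/15 = 517.400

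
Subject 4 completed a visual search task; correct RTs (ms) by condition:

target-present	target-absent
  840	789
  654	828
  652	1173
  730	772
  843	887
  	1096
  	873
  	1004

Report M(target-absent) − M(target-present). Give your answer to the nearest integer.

184 ms

M(target-present) = 3719/5 = 743.800
M(target-absent) = 7422/8 = 927.750
Difference = 927.750 − 743.800 = 183.950 ms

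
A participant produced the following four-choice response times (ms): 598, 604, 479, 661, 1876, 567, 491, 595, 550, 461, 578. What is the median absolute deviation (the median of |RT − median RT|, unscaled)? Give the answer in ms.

Sorted: 461, 479, 491, 550, 567, 578, 595, 598, 604, 661, 1876 → median = 578
|x − 578|: 20, 26, 99, 83, 1298, 11, 87, 17, 28, 117, 0
Sorted deviations: 0, 11, 17, 20, 26, 28, 83, 87, 99, 117, 1298 → MAD = 28

28 ms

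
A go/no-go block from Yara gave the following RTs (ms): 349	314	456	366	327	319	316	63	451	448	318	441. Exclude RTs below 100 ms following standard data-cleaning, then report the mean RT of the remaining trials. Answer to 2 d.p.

373.18 ms

Excluded: 63
Retained (n=11): Σ = 4105
Mean = 4105/11 = 373.1818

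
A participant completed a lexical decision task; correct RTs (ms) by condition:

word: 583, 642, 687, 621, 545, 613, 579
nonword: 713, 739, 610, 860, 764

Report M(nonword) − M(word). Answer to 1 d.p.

M(word) = 4270/7 = 610.000
M(nonword) = 3686/5 = 737.200
Difference = 737.200 − 610.000 = 127.200 ms

127.2 ms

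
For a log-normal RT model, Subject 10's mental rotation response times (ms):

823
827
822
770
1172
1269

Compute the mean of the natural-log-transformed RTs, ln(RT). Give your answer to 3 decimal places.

ln(RT): 6.7130, 6.7178, 6.7117, 6.6464, 7.0665, 7.1460
Σ ln(RT) = 41.0013
Mean = 41.0013/6 = 6.83356

6.834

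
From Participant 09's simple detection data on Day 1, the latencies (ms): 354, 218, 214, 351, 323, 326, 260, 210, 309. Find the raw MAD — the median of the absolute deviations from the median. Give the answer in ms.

45 ms

Sorted: 210, 214, 218, 260, 309, 323, 326, 351, 354 → median = 309
|x − 309|: 45, 91, 95, 42, 14, 17, 49, 99, 0
Sorted deviations: 0, 14, 17, 42, 45, 49, 91, 95, 99 → MAD = 45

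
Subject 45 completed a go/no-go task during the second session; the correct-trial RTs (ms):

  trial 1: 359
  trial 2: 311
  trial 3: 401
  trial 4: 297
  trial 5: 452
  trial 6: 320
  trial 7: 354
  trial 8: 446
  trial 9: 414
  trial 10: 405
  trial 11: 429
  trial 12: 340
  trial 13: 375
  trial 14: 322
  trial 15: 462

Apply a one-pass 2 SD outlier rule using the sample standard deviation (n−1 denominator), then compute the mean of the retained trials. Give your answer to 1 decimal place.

379.1 ms

n = 15, ΣRT = 5687, M = 379.133
Σ(x−M)² = 42231.73; s = √(42231.73/14) = 54.923
Cutoffs: 379.133 ± 2·54.923 → [269.3, 489.0]
No RTs fall outside the cutoffs; all 15 retained. Mean = 5687/15 = 379.133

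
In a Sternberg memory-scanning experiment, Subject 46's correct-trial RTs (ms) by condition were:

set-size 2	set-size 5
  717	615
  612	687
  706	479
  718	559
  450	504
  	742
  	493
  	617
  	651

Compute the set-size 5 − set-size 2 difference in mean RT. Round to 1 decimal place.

M(set-size 2) = 3203/5 = 640.600
M(set-size 5) = 5347/9 = 594.111
Difference = 594.111 − 640.600 = -46.489 ms

-46.5 ms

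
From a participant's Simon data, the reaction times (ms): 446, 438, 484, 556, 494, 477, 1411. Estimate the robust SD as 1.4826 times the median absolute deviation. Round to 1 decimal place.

Sorted: 438, 446, 477, 484, 494, 556, 1411 → median = 484
|x − 484| sorted: 0, 7, 10, 38, 46, 72, 927 → MAD = 38
Robust SD ≈ 1.4826 × 38 = 56.339

56.3 ms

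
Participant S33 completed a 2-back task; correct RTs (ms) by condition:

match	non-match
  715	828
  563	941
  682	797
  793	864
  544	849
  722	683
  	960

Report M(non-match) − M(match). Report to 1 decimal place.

176.2 ms

M(match) = 4019/6 = 669.833
M(non-match) = 5922/7 = 846.000
Difference = 846.000 − 669.833 = 176.167 ms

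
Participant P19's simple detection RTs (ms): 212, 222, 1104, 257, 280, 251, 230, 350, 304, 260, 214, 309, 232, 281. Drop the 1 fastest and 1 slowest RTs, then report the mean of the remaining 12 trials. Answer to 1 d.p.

Sorted: 212, 214, 222, 230, 232, 251, 257, 260, 280, 281, 304, 309, 350, 1104
Drop lowest 1 (212) and highest 1 (1104)
Remaining (n=12): Σ = 3190, mean = 3190/12 = 265.833

265.8 ms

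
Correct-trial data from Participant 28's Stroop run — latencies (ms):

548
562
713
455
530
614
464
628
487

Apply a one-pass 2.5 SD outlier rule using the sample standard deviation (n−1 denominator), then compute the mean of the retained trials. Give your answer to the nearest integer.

n = 9, ΣRT = 5001, M = 555.667
Σ(x−M)² = 57398.00; s = √(57398.00/8) = 84.704
Cutoffs: 555.667 ± 2.5·84.704 → [343.9, 767.4]
No RTs fall outside the cutoffs; all 9 retained. Mean = 5001/9 = 555.667

556 ms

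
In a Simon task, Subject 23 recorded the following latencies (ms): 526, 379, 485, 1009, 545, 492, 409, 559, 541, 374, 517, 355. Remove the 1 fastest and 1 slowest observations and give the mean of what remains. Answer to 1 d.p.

Sorted: 355, 374, 379, 409, 485, 492, 517, 526, 541, 545, 559, 1009
Drop lowest 1 (355) and highest 1 (1009)
Remaining (n=10): Σ = 4827, mean = 4827/10 = 482.700

482.7 ms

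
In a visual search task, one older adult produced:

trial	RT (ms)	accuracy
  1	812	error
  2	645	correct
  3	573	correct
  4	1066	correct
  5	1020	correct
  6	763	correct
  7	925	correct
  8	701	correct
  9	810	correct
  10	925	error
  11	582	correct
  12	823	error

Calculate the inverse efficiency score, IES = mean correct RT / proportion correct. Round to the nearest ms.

1050 ms

Correct trials (n=9): 645, 573, 1066, 1020, 763, 925, 701, 810, 582
Mean correct RT = 7085/9 = 787.2222 ms
Proportion correct = 9/12
IES = 787.2222 / (9/12) = 1049.630 ms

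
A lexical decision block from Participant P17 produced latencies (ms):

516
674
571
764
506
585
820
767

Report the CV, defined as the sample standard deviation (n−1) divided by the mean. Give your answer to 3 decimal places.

n = 8, Σ = 5203, M = 650.3750
Σ(x−M)² = 105317.875; s = √(105317.875/7) = 122.6597
CV = 122.6597 / 650.3750 = 0.18860

0.189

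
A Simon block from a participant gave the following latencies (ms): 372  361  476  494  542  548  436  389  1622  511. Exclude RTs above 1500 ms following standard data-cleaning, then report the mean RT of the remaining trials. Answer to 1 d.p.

Excluded: 1622
Retained (n=9): Σ = 4129
Mean = 4129/9 = 458.7778

458.8 ms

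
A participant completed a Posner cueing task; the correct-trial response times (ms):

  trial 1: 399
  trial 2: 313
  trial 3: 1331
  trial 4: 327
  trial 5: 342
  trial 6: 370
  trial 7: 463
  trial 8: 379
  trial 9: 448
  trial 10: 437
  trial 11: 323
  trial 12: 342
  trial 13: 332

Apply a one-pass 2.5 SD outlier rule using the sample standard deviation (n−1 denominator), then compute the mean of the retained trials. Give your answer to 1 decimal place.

n = 13, ΣRT = 5806, M = 446.615
Σ(x−M)² = 877675.08; s = √(877675.08/12) = 270.443
Cutoffs: 446.615 ± 2.5·270.443 → [-229.5, 1122.7]
Outside: 1331 → excluded.
Retained (n=12): Σ = 4475, mean = 4475/12 = 372.917

372.9 ms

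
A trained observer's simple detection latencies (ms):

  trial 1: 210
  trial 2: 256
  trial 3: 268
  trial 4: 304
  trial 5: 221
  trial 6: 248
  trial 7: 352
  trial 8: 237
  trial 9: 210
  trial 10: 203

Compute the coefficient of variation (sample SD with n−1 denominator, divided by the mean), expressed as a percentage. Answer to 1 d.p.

n = 10, Σ = 2509, M = 250.9000
Σ(x−M)² = 20094.900; s = √(20094.900/9) = 47.2522
CV = 47.2522 / 250.9000 = 0.18833 = 18.833%

18.8%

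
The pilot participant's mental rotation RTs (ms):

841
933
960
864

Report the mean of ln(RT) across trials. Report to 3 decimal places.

6.800

ln(RT): 6.7346, 6.8384, 6.8669, 6.7616
Σ ln(RT) = 27.2015
Mean = 27.2015/4 = 6.80038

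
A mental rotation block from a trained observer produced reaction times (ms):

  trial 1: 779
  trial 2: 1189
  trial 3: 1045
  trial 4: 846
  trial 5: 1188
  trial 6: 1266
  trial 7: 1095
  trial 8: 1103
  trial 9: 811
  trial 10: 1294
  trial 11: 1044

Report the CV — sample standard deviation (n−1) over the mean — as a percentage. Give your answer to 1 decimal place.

n = 11, Σ = 11660, M = 1060.0000
Σ(x−M)² = 320530.000; s = √(320530.000/10) = 179.0335
CV = 179.0335 / 1060.0000 = 0.16890 = 16.890%

16.9%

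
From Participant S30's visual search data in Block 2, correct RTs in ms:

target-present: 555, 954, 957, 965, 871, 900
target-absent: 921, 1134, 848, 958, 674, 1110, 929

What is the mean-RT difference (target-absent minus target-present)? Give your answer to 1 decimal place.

M(target-present) = 5202/6 = 867.000
M(target-absent) = 6574/7 = 939.143
Difference = 939.143 − 867.000 = 72.143 ms

72.1 ms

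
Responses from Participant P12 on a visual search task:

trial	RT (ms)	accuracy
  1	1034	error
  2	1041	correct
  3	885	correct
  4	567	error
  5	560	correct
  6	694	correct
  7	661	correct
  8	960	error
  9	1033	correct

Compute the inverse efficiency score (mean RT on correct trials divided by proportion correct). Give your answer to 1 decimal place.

1218.5 ms

Correct trials (n=6): 1041, 885, 560, 694, 661, 1033
Mean correct RT = 4874/6 = 812.3333 ms
Proportion correct = 6/9
IES = 812.3333 / (6/9) = 1218.500 ms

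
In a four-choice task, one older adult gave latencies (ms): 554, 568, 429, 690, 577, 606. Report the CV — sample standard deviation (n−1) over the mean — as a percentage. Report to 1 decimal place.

14.8%

n = 6, Σ = 3424, M = 570.6667
Σ(x−M)² = 35883.333; s = √(35883.333/5) = 84.7152
CV = 84.7152 / 570.6667 = 0.14845 = 14.845%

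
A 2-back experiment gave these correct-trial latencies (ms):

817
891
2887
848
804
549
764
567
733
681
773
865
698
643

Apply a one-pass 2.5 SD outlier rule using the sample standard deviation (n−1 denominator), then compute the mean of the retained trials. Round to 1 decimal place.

n = 14, ΣRT = 12520, M = 894.286
Σ(x−M)² = 4419244.86; s = √(4419244.86/13) = 583.045
Cutoffs: 894.286 ± 2.5·583.045 → [-563.3, 2351.9]
Outside: 2887 → excluded.
Retained (n=13): Σ = 9633, mean = 9633/13 = 741.000

741.0 ms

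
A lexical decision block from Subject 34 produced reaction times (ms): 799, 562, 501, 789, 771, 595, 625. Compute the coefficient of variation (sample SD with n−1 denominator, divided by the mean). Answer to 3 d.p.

0.183

n = 7, Σ = 4642, M = 663.1429
Σ(x−M)² = 88548.857; s = √(88548.857/6) = 121.4831
CV = 121.4831 / 663.1429 = 0.18319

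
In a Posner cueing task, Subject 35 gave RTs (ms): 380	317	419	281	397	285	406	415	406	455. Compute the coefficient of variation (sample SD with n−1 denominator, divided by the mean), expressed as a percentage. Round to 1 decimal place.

n = 10, Σ = 3761, M = 376.1000
Σ(x−M)² = 32654.900; s = √(32654.900/9) = 60.2356
CV = 60.2356 / 376.1000 = 0.16016 = 16.016%

16.0%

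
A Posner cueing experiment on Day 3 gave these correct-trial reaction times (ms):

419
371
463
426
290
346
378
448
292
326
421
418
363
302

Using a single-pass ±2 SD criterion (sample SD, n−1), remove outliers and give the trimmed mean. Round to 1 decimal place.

n = 14, ΣRT = 5263, M = 375.929
Σ(x−M)² = 44416.93; s = √(44416.93/13) = 58.452
Cutoffs: 375.929 ± 2·58.452 → [259.0, 492.8]
No RTs fall outside the cutoffs; all 14 retained. Mean = 5263/14 = 375.929

375.9 ms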